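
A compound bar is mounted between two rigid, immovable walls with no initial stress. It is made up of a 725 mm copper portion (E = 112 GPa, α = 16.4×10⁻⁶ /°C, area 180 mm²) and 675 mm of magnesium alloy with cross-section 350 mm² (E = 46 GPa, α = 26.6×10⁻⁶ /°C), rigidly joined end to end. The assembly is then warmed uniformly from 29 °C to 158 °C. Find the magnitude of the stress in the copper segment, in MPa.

With the walls removed the bar would change length by δ_free = Σ αᵢΔT Lᵢ = 16.4×10⁻⁶×129×725 + 26.6×10⁻⁶×129×675 = 3.85 mm.
Since the ends are fixed, an axial force P builds up, equal in every segment, with P · Σ Lᵢ/(AᵢEᵢ) = δ_free.
The series flexibility is Σ Lᵢ/(AᵢEᵢ) = 725/(180×112×10³) + 675/(350×46×10³) = 7.789×10⁻⁵ mm/N.
So P = 3.85 / 7.789×10⁻⁵ = 49.43 kN, compressive.
σ_{copper} = P / A = 49430 / 180 = 274.6 MPa.

σ ≈ 275 MPa (compressive)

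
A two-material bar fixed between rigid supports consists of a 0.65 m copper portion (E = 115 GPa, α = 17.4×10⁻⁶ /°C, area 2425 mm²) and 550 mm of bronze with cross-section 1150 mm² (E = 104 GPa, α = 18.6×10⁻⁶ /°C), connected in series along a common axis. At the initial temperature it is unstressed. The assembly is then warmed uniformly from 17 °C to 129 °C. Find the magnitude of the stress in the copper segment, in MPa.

σ ≈ 144 MPa (compressive)

Free thermal expansion of the whole bar: Σ αᵢΔT Lᵢ = 17.4×10⁻⁶×112×650 + 18.6×10⁻⁶×112×550 = 2.412 mm.
The walls prevent any net length change, so an axial force P (same in every segment) develops. Compatibility: P · Σ Lᵢ/(AᵢEᵢ) = δ_free.
The series flexibility is Σ Lᵢ/(AᵢEᵢ) = 650/(2425×115×10³) + 550/(1150×104×10³) = 6.929×10⁻⁶ mm/N.
So P = 2.412 / 6.929×10⁻⁶ = 348.1 kN, compressive.
σ_{copper} = P / A = 348100 / 2425 = 143.6 MPa.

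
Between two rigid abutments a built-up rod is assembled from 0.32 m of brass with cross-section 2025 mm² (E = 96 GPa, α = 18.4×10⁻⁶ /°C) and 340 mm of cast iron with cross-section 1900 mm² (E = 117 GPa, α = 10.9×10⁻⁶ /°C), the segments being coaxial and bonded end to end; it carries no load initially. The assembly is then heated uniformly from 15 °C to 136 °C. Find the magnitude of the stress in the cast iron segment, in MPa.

σ ≈ 192 MPa (compressive)

Free thermal expansion of the whole bar: Σ αᵢΔT Lᵢ = 18.4×10⁻⁶×121×320 + 10.9×10⁻⁶×121×340 = 1.161 mm.
Since the ends are fixed, an axial force P builds up, equal in every segment, with P · Σ Lᵢ/(AᵢEᵢ) = δ_free.
Σ Lᵢ/(AᵢEᵢ) = 320/(2025×96×10³) + 340/(1900×117×10³) = 3.176×10⁻⁶ mm/N.
P = 1.161 / 3.176×10⁻⁶ = 365600 N = 365.6 kN, compressive.
σ_{cast iron} = P / A = 365600 / 1900 = 192.4 MPa.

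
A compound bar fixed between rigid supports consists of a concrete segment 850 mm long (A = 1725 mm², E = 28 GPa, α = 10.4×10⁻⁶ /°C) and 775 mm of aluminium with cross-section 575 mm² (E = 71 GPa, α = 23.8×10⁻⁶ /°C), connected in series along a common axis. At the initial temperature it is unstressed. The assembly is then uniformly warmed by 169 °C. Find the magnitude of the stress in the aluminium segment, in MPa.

If the supports were absent, the total length change would be Σ αᵢΔT Lᵢ = 10.4×10⁻⁶×169×850 + 23.8×10⁻⁶×169×775 = 4.611 mm.
The rigid supports impose zero overall length change; the single axial force P common to all segments must satisfy P Σ Lᵢ/(AᵢEᵢ) = δ_free.
The series flexibility is Σ Lᵢ/(AᵢEᵢ) = 850/(1725×28×10³) + 775/(575×71×10³) = 3.658×10⁻⁵ mm/N.
P = 4.611 / 3.658×10⁻⁵ = 126100 N = 126.1 kN, compressive.
σ_{aluminium} = P / A = 126100 / 575 = 219.2 MPa.

σ ≈ 219 MPa (compressive)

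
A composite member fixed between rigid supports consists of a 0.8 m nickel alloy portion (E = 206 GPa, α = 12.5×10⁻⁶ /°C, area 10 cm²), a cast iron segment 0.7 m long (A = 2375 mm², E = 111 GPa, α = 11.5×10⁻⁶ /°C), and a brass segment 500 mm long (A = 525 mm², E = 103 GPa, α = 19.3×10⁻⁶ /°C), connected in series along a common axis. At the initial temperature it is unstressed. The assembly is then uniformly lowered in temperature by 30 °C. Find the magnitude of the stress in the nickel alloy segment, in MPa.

With the walls removed the bar would change length by δ_free = Σ αᵢΔT Lᵢ = 12.5×10⁻⁶×30×800 + 11.5×10⁻⁶×30×700 + 19.3×10⁻⁶×30×500 = 0.831 mm.
The rigid supports impose zero overall length change; the single axial force P common to all segments must satisfy P Σ Lᵢ/(AᵢEᵢ) = δ_free.
Σ Lᵢ/(AᵢEᵢ) = 800/(1000×206×10³) + 700/(2375×111×10³) + 500/(525×103×10³) = 1.579×10⁻⁵ mm/N.
P = 0.831 / 1.579×10⁻⁵ = 52640 N = 52.64 kN, tensile.
σ_{nickel alloy} = P / A = 52640 / 1000 = 52.64 MPa.

σ ≈ 52.6 MPa (tensile)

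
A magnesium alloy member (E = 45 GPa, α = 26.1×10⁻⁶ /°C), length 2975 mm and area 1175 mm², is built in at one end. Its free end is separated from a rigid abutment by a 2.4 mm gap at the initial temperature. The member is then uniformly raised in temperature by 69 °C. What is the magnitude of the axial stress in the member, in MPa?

σ ≈ 44.7 MPa (compressive)

Unrestrained expansion: δ_free = αΔT L = 26.1×10⁻⁶ × 69 × 2975 = 5.358 mm.
After closing the 2.4 mm clearance, 5.358 − 2.4 = 2.958 mm of expansion remains to be suppressed by the wall.
So σ = E(δ_free − g)/L = 45×10³ × 2.958/2975 = 44.74 MPa.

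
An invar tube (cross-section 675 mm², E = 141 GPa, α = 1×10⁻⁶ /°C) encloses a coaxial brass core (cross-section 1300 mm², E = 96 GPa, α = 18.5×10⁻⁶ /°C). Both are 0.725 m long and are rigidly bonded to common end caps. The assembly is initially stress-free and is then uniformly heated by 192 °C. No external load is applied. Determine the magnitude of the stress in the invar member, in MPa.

The brass has the larger α, so on heating it would change length more than the invar if both were free. The rigid plates force a common final length, so the brass is put into compression and the invar into tension, with equal and opposite forces P (no external load).
Compatibility of the two members (thermal + elastic change equal): (α₁ − α₂)ΔT = P·[1/(A₁E₁) + 1/(A₂E₂)].
|α₁ − α₂|·ΔT = 17.5×10⁻⁶ × 192 = 0.00336.
1/(A₁E₁) + 1/(A₂E₂) = 1/(675×141×10³) + 1/(1300×96×10³) = 1.852×10⁻⁸ N⁻¹.
P = 0.00336 / 1.852×10⁻⁸ = 181400 N = 181.4 kN.
σ_{invar} = P/A₁ = 181400/675 = 268.8 MPa, tensile.

σ ≈ 269 MPa (tensile)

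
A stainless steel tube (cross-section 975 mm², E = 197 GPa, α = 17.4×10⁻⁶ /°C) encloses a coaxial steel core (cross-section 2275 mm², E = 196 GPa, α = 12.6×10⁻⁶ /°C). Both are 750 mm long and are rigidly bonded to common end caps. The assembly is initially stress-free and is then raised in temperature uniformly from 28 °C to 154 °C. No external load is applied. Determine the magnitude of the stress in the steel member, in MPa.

The stainless steel has the larger α, so on heating it would change length more than the steel if both were free. The rigid plates force a common final length, so the stainless steel is put into compression and the steel into tension, with equal and opposite forces P (no external load).
Setting the final lengths equal and cancelling L: (α₁ − α₂)ΔT = P/(A₁E₁) + P/(A₂E₂).
|α₁ − α₂|·ΔT = 4.8×10⁻⁶ × 126 = 0.0006048.
1/(A₁E₁) + 1/(A₂E₂) = 1/(975×197×10³) + 1/(2275×196×10³) = 7.449×10⁻⁹ N⁻¹.
P = 0.0006048 / 7.449×10⁻⁹ = 81190 N = 81.19 kN.
σ_{steel} = P/A₂ = 81190/2275 = 35.69 MPa, tensile.

σ ≈ 35.7 MPa (tensile)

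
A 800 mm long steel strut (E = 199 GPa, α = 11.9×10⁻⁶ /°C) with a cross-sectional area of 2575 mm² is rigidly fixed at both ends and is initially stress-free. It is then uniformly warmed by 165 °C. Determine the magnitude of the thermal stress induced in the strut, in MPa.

Because both ends are immovable the net strain is zero, and the suppressed thermal strain is αΔT = 11.9×10⁻⁶ × 165 = 1963.5×10⁻⁶.
Hence σ = E·αΔT = 199×10³ × 1963.5×10⁻⁶ = 390.7 MPa, compressive.

σ ≈ 391 MPa (compressive)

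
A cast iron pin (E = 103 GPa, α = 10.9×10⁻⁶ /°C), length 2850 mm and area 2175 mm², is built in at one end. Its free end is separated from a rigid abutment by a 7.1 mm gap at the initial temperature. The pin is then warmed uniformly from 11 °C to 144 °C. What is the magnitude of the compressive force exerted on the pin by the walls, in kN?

If the wall were absent the pin would grow by αΔT L = 10.9×10⁻⁶ × 133 × 2850 = 4.132 mm.
This is smaller than the 7.1 mm clearance, so the pin expands freely without reaching the stop — the stress is zero.

P ≈ 0 kN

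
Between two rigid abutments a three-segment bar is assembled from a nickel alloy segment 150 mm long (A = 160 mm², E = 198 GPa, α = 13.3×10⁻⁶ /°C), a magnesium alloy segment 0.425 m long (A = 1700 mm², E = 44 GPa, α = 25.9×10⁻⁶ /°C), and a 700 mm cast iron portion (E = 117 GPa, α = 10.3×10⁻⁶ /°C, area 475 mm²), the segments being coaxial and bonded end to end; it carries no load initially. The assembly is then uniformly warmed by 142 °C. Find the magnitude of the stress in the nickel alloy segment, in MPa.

With the walls removed the bar would change length by δ_free = Σ αᵢΔT Lᵢ = 13.3×10⁻⁶×142×150 + 25.9×10⁻⁶×142×425 + 10.3×10⁻⁶×142×700 = 2.87 mm.
Since the ends are fixed, an axial force P builds up, equal in every segment, with P · Σ Lᵢ/(AᵢEᵢ) = δ_free.
The series flexibility is Σ Lᵢ/(AᵢEᵢ) = 150/(160×198×10³) + 425/(1700×44×10³) + 700/(475×117×10³) = 2.301×10⁻⁵ mm/N.
P = 2.87 / 2.301×10⁻⁵ = 124700 N = 124.7 kN, compressive.
σ_{nickel alloy} = P / A = 124700 / 160 = 779.5 MPa.

σ ≈ 780 MPa (compressive)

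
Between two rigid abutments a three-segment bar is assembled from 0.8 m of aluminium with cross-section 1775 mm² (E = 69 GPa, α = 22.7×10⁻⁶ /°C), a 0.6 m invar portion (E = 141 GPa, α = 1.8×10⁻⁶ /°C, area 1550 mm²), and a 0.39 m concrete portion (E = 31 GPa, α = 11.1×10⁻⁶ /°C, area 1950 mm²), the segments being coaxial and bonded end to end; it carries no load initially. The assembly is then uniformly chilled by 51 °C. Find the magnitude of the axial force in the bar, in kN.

P ≈ 76.4 kN (tensile)

With the walls removed the bar would change length by δ_free = Σ αᵢΔT Lᵢ = 22.7×10⁻⁶×51×800 + 1.8×10⁻⁶×51×600 + 11.1×10⁻⁶×51×390 = 1.202 mm.
The walls prevent any net length change, so an axial force P (same in every segment) develops. Compatibility: P · Σ Lᵢ/(AᵢEᵢ) = δ_free.
The series flexibility is Σ Lᵢ/(AᵢEᵢ) = 800/(1775×69×10³) + 600/(1550×141×10³) + 390/(1950×31×10³) = 1.573×10⁻⁵ mm/N.
So P = 1.202 / 1.573×10⁻⁵ = 76.42 kN, tensile.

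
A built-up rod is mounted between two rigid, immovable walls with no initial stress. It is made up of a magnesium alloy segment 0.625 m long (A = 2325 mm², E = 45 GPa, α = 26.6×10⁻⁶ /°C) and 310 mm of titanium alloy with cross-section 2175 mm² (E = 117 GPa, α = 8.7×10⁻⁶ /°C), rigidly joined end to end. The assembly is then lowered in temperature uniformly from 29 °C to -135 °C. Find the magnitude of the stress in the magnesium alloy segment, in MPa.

Free thermal contraction of the whole bar: Σ αᵢΔT Lᵢ = 26.6×10⁻⁶×164×625 + 8.7×10⁻⁶×164×310 = 3.169 mm.
Since the ends are fixed, an axial force P builds up, equal in every segment, with P · Σ Lᵢ/(AᵢEᵢ) = δ_free.
Σ Lᵢ/(AᵢEᵢ) = 625/(2325×45×10³) + 310/(2175×117×10³) = 7.192×10⁻⁶ mm/N.
So P = 3.169 / 7.192×10⁻⁶ = 440.6 kN, tensile.
σ_{magnesium alloy} = P / A = 440600 / 2325 = 189.5 MPa.

σ ≈ 190 MPa (tensile)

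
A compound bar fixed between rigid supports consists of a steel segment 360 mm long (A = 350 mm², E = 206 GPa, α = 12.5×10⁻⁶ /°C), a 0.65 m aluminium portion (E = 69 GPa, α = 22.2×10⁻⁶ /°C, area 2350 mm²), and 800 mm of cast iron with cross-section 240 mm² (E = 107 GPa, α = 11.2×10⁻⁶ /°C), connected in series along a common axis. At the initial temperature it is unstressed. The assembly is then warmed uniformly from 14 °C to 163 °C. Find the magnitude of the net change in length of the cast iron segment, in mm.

If the supports were absent, the total length change would be Σ αᵢΔT Lᵢ = 12.5×10⁻⁶×149×360 + 22.2×10⁻⁶×149×650 + 11.2×10⁻⁶×149×800 = 4.156 mm.
The walls prevent any net length change, so an axial force P (same in every segment) develops. Compatibility: P · Σ Lᵢ/(AᵢEᵢ) = δ_free.
Σ Lᵢ/(AᵢEᵢ) = 360/(350×206×10³) + 650/(2350×69×10³) + 800/(240×107×10³) = 4.015×10⁻⁵ mm/N.
Hence P = δ_free / Σ(L/AE) = 4.156/4.015×10⁻⁵ = 103.5 kN (compressive).
For the cast iron segment, free thermal change = 11.2×10⁻⁶×149×800 = 1.335 mm and elastic change from P = 103500×800/(240×107×10³) = 3.224 mm; these oppose, so the net change is 1.89 mm (segment shortens).

|ΔL| ≈ 1.89 mm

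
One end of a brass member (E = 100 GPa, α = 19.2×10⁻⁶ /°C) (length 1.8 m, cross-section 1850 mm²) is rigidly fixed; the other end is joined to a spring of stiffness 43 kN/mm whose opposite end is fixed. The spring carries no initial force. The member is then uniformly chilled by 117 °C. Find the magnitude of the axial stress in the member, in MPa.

If the spring were absent the member would shorten by αΔT L = 19.2×10⁻⁶ × 117 × 1800 = 4.044 mm.
With a force P in the spring, the elastic change of the member is PL/(AE) and that of the spring is P/k; compatibility requires their sum to equal δ_free.
P [ L/(AE) + 1/k ] = δ_free → P [ 1800/(1850×100×10³) + 1/(43×10³) ] = 4.044.
P = 4.044 / 3.299×10⁻⁵ = 122600 N.
σ = P/A = 122600/1850 = 66.26 MPa.

σ ≈ 66.3 MPa (tensile)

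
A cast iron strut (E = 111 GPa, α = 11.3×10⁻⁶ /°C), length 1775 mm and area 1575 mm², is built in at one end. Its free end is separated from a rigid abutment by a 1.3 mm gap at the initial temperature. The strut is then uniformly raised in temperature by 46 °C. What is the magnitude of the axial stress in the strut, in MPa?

σ ≈ 0 MPa

Unrestrained expansion: δ_free = αΔT L = 11.3×10⁻⁶ × 46 × 1775 = 0.9226 mm.
This is smaller than the 1.3 mm clearance, so the strut expands freely without reaching the stop — the stress is zero.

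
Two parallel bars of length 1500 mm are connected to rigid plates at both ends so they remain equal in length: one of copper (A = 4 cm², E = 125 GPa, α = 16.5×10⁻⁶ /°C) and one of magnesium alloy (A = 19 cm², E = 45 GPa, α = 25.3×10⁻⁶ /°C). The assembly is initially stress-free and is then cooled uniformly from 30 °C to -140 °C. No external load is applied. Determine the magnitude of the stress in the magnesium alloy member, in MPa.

σ ≈ 24.8 MPa (tensile)

The magnesium alloy has the larger α, so on cooling it would change length more than the copper if both were free. The rigid plates force a common final length, so the magnesium alloy is put into tension and the copper into compression, with equal and opposite forces P (no external load).
Compatibility of the two members (thermal + elastic change equal): (α₁ − α₂)ΔT = P·[1/(A₁E₁) + 1/(A₂E₂)].
|α₁ − α₂|·ΔT = 8.8×10⁻⁶ × 170 = 0.001496.
1/(A₁E₁) + 1/(A₂E₂) = 1/(400×125×10³) + 1/(1900×45×10³) = 3.17×10⁻⁸ N⁻¹.
So P = 0.001496 / 3.17×10⁻⁸ = 47.2 kN.
σ_{magnesium alloy} = P/A₂ = 47200/1900 = 24.84 MPa, tensile.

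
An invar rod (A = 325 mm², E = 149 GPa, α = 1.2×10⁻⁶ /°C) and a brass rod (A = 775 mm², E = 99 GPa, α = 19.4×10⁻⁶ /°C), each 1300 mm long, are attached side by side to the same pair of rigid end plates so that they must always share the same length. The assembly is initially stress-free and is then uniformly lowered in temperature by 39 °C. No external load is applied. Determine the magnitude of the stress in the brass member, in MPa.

σ ≈ 27.2 MPa (tensile)

The brass has the larger α, so on cooling it would change length more than the invar if both were free. The rigid plates force a common final length, so the brass is put into tension and the invar into compression, with equal and opposite forces P (no external load).
Compatibility of the two members (thermal + elastic change equal): (α₁ − α₂)ΔT = P·[1/(A₁E₁) + 1/(A₂E₂)].
|α₁ − α₂|·ΔT = 18.2×10⁻⁶ × 39 = 0.0007098.
1/(A₁E₁) + 1/(A₂E₂) = 1/(325×149×10³) + 1/(775×99×10³) = 3.368×10⁻⁸ N⁻¹.
P = 0.0007098 / 3.368×10⁻⁸ = 21070 N = 21.07 kN.
σ_{brass} = P/A₂ = 21070/775 = 27.19 MPa, tensile.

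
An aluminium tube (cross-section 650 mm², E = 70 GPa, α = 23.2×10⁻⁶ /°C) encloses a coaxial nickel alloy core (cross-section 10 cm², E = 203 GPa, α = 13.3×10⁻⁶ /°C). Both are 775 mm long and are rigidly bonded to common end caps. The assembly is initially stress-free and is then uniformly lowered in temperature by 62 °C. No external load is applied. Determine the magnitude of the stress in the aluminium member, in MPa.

σ ≈ 35.1 MPa (tensile)

Both members must finish at the same length. With the larger α, the aluminium tends to over-contract; the plates restrain it, putting the aluminium in tension and the nickel alloy in compression. With no external load the two internal forces are equal and opposite, magnitude P.
Setting the final lengths equal and cancelling L: (α₁ − α₂)ΔT = P/(A₁E₁) + P/(A₂E₂).
|α₁ − α₂|·ΔT = 9.9×10⁻⁶ × 62 = 0.0006138.
1/(A₁E₁) + 1/(A₂E₂) = 1/(650×70×10³) + 1/(1000×203×10³) = 2.69×10⁻⁸ N⁻¹.
So P = 0.0006138 / 2.69×10⁻⁸ = 22.81 kN.
σ_{aluminium} = P/A₁ = 22810/650 = 35.1 MPa, tensile.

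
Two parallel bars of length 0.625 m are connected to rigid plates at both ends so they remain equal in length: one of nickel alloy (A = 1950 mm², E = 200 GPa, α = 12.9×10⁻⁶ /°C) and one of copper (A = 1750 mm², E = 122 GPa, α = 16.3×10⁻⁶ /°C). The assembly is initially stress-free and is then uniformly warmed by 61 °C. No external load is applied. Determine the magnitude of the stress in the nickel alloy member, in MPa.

Equilibrium of a rigid end plate with no external load gives equal and opposite internal forces ±P in the two members. Since α_{copper} > α_{nickel alloy}, heating drives the copper into compression and the nickel alloy into tension.
Setting the final lengths equal and cancelling L: (α₁ − α₂)ΔT = P/(A₁E₁) + P/(A₂E₂).
|α₁ − α₂|·ΔT = 3.4×10⁻⁶ × 61 = 0.0002074.
1/(A₁E₁) + 1/(A₂E₂) = 1/(1950×200×10³) + 1/(1750×122×10³) = 7.248×10⁻⁹ N⁻¹.
P = 0.0002074 / 7.248×10⁻⁹ = 28620 N = 28.62 kN.
σ_{nickel alloy} = P/A₁ = 28620/1950 = 14.67 MPa, tensile.

σ ≈ 14.7 MPa (tensile)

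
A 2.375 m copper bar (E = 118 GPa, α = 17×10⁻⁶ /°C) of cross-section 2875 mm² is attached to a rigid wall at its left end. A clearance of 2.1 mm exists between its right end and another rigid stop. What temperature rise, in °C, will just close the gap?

ΔT ≈ 52 °C

The gap closes when αΔT L = 2.1 mm, since the bar is still unstressed at that instant.
ΔT = 2.1 / (17×10⁻⁶ × 2375) = 52.01 °C.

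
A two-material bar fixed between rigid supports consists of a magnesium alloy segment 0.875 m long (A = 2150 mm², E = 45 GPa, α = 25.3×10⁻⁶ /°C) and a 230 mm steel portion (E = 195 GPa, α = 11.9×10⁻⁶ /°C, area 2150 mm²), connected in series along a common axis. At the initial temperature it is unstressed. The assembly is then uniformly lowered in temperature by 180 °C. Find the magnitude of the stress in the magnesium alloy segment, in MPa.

Free thermal contraction of the whole bar: Σ αᵢΔT Lᵢ = 25.3×10⁻⁶×180×875 + 11.9×10⁻⁶×180×230 = 4.477 mm.
Since the ends are fixed, an axial force P builds up, equal in every segment, with P · Σ Lᵢ/(AᵢEᵢ) = δ_free.
Σ Lᵢ/(AᵢEᵢ) = 875/(2150×45×10³) + 230/(2150×195×10³) = 9.593×10⁻⁶ mm/N.
So P = 4.477 / 9.593×10⁻⁶ = 466.8 kN, tensile.
σ_{magnesium alloy} = P / A = 466800 / 2150 = 217.1 MPa.

σ ≈ 217 MPa (tensile)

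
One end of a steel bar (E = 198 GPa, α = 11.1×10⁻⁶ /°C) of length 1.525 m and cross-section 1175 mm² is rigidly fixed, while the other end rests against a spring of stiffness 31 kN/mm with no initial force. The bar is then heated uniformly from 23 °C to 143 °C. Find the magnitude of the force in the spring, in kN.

P ≈ 52.3 kN

The unrestrained thermal change is αΔT L = 11.1×10⁻⁶ × 120 × 1525 = 2.031 mm.
With a force P in the spring, the elastic change of the bar is PL/(AE) and that of the spring is P/k; compatibility requires their sum to equal δ_free.
P [ L/(AE) + 1/k ] = δ_free → P [ 1525/(1175×198×10³) + 1/(31×10³) ] = 2.031.
P = 2.031 / 3.881×10⁻⁵ = 52340 N.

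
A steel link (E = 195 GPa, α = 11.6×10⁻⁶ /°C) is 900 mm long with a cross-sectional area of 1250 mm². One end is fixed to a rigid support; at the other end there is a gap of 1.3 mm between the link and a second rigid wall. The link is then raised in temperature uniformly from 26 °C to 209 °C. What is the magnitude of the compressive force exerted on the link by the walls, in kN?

Free thermal elongation = αΔT L = 11.6×10⁻⁶ × 183 × 900 = 1.911 mm.
The gap closes (δ_free > 1.3 mm) and the wall then resists a further 1.911 − 1.3 = 0.6105 mm of expansion.
So σ = E(δ_free − g)/L = 195×10³ × 0.6105/900 = 132.3 MPa.
P = σA = 132.3 × 1250 = 165.3 kN.

P ≈ 165 kN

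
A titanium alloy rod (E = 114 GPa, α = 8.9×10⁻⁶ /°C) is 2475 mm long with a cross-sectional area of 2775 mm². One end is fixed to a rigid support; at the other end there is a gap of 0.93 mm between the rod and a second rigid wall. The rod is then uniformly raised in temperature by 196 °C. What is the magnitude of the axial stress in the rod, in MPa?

If the wall were absent the rod would grow by αΔT L = 8.9×10⁻⁶ × 196 × 2475 = 4.317 mm.
This exceeds the 0.93 mm gap, so the wall pushes back. The portion of expansion that must be recovered elastically is δ_free − gap = 4.317 − 0.93 = 3.387 mm.
That suppressed elongation corresponds to σ = E·Δ/L = 114×10³ × 3.387/2475 = 156 MPa.

σ ≈ 156 MPa (compressive)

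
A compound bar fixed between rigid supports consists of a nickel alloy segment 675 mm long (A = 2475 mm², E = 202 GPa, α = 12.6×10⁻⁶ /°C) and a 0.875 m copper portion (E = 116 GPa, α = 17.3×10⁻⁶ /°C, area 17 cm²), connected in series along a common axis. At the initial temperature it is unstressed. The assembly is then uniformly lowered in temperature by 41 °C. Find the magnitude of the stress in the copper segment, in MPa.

σ ≈ 98.5 MPa (tensile)

Free thermal contraction of the whole bar: Σ αᵢΔT Lᵢ = 12.6×10⁻⁶×41×675 + 17.3×10⁻⁶×41×875 = 0.9693 mm.
The rigid supports impose zero overall length change; the single axial force P common to all segments must satisfy P Σ Lᵢ/(AᵢEᵢ) = δ_free.
Σ Lᵢ/(AᵢEᵢ) = 675/(2475×202×10³) + 875/(1700×116×10³) = 5.787×10⁻⁶ mm/N.
So P = 0.9693 / 5.787×10⁻⁶ = 167.5 kN, tensile.
σ_{copper} = P / A = 167500 / 1700 = 98.53 MPa.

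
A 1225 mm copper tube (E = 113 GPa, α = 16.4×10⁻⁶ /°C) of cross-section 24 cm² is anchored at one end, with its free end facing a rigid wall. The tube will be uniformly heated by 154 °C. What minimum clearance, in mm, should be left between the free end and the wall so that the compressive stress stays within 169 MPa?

With no wall the tube would lengthen by αΔT L = 16.4×10⁻⁶ × 154 × 1225 = 3.094 mm.
At the allowable stress the elastic shortening the wall may impose is σL/E = 169 × 1225 / (113×10³) = 1.832 mm.
The gap must absorb the remainder: g_min = 3.094 − 1.832 = 1.262 mm.

g ≈ 1.26 mm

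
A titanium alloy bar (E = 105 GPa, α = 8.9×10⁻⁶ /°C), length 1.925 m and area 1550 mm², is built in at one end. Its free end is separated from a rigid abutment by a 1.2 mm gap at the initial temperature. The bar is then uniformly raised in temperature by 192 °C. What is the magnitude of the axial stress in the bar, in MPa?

Unrestrained expansion: δ_free = αΔT L = 8.9×10⁻⁶ × 192 × 1925 = 3.289 mm.
This exceeds the 1.2 mm gap, so the wall pushes back. The portion of expansion that must be recovered elastically is δ_free − gap = 3.289 − 1.2 = 2.089 mm.
So σ = E(δ_free − g)/L = 105×10³ × 2.089/1925 = 114 MPa.

σ ≈ 114 MPa (compressive)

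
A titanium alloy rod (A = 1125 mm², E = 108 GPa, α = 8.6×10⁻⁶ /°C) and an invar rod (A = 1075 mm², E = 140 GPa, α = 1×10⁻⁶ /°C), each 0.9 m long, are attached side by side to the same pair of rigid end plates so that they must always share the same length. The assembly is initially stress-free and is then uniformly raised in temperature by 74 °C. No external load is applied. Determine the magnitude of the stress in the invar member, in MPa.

σ ≈ 35.2 MPa (tensile)

Both members must finish at the same length. With the larger α, the titanium alloy tends to over-expand; the plates restrain it, putting the titanium alloy in compression and the invar in tension. With no external load the two internal forces are equal and opposite, magnitude P.
Equating the net (thermal + elastic) strains gives |α₁ − α₂|·ΔT = P·[1/(A₁E₁) + 1/(A₂E₂)].
|α₁ − α₂|·ΔT = 7.6×10⁻⁶ × 74 = 0.0005624.
1/(A₁E₁) + 1/(A₂E₂) = 1/(1125×108×10³) + 1/(1075×140×10³) = 1.487×10⁻⁸ N⁻¹.
P = 0.0005624 / 1.487×10⁻⁸ = 37810 N = 37.81 kN.
σ_{invar} = P/A₂ = 37810/1075 = 35.17 MPa, tensile.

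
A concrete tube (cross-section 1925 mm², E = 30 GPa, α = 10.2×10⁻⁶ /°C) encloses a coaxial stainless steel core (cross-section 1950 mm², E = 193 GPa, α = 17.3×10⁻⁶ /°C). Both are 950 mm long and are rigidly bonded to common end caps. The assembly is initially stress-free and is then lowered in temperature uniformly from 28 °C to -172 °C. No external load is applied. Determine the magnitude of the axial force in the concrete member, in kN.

The stainless steel has the larger α, so on cooling it would change length more than the concrete if both were free. The rigid plates force a common final length, so the stainless steel is put into tension and the concrete into compression, with equal and opposite forces P (no external load).
Equating the net (thermal + elastic) strains gives |α₁ − α₂|·ΔT = P·[1/(A₁E₁) + 1/(A₂E₂)].
|α₁ − α₂|·ΔT = 7.1×10⁻⁶ × 200 = 0.00142.
1/(A₁E₁) + 1/(A₂E₂) = 1/(1925×30×10³) + 1/(1950×193×10³) = 1.997×10⁻⁸ N⁻¹.
So P = 0.00142 / 1.997×10⁻⁸ = 71.1 kN.

P ≈ 71.1 kN (compressive in the concrete)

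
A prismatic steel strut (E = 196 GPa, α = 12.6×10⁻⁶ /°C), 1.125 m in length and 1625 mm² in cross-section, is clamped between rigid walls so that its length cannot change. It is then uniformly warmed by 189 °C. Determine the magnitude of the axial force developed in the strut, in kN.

P ≈ 758 kN (compressive)

The ends cannot move, so σ = EαΔT = 196×10³ × 12.6×10⁻⁶ × 189 = 466.8 MPa.
Axial force P = σA = 466.8 × 1625 = 758500 N = 758.5 kN, compressive.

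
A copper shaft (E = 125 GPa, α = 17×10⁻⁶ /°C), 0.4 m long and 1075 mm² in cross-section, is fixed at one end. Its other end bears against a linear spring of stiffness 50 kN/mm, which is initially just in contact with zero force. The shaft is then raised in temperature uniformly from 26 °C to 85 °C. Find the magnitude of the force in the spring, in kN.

P ≈ 17.5 kN

If the spring were absent the shaft would lengthen by αΔT L = 17×10⁻⁶ × 59 × 400 = 0.4012 mm.
With a force P in the spring, the elastic change of the shaft is PL/(AE) and that of the spring is P/k; compatibility requires their sum to equal δ_free.
P [ L/(AE) + 1/k ] = δ_free → P [ 400/(1075×125×10³) + 1/(50×10³) ] = 0.4012.
P = 0.4012 / 2.298×10⁻⁵ = 17460 N.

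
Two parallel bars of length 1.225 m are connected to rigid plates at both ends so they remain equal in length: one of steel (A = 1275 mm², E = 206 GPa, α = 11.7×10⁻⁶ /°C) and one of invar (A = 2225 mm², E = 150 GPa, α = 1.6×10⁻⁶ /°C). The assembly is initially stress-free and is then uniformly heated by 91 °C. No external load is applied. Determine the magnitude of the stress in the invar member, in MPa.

Equilibrium of a rigid end plate with no external load gives equal and opposite internal forces ±P in the two members. Since α_{steel} > α_{invar}, heating drives the steel into compression and the invar into tension.
Compatibility of the two members (thermal + elastic change equal): (α₁ − α₂)ΔT = P·[1/(A₁E₁) + 1/(A₂E₂)].
|α₁ − α₂|·ΔT = 10.1×10⁻⁶ × 91 = 0.0009191.
1/(A₁E₁) + 1/(A₂E₂) = 1/(1275×206×10³) + 1/(2225×150×10³) = 6.804×10⁻⁹ N⁻¹.
P = 0.0009191 / 6.804×10⁻⁹ = 135100 N = 135.1 kN.
σ_{invar} = P/A₂ = 135100/2225 = 60.71 MPa, tensile.

σ ≈ 60.7 MPa (tensile)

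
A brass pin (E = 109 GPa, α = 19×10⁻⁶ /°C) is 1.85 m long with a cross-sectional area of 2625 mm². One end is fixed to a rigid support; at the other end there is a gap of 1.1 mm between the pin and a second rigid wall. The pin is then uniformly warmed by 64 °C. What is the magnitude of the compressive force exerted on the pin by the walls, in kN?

Unrestrained expansion: δ_free = αΔT L = 19×10⁻⁶ × 64 × 1850 = 2.25 mm.
This exceeds the 1.1 mm gap, so the wall pushes back. The portion of expansion that must be recovered elastically is δ_free − gap = 2.25 − 1.1 = 1.15 mm.
That suppressed elongation corresponds to σ = E·Δ/L = 109×10³ × 1.15/1850 = 67.73 MPa.
P = σA = 67.73 × 2625 = 177.8 kN.

P ≈ 178 kN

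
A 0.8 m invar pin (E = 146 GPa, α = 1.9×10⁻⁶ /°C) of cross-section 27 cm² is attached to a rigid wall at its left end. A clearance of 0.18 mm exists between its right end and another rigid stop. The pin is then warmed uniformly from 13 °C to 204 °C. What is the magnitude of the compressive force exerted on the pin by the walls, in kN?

Unrestrained expansion: δ_free = αΔT L = 1.9×10⁻⁶ × 191 × 800 = 0.2903 mm.
The gap closes (δ_free > 0.18 mm) and the wall then resists a further 0.2903 − 0.18 = 0.1103 mm of expansion.
That suppressed elongation corresponds to σ = E·Δ/L = 146×10³ × 0.1103/800 = 20.13 MPa.
Force on the wall = σA = 20.13 × 2700 mm² = 54.36 kN.

P ≈ 54.4 kN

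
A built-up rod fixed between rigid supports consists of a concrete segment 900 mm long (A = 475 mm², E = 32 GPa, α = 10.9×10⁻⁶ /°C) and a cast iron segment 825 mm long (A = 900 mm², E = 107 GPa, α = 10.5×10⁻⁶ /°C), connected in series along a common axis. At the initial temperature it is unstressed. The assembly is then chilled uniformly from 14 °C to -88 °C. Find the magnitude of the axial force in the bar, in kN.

With the walls removed the bar would change length by δ_free = Σ αᵢΔT Lᵢ = 10.9×10⁻⁶×102×900 + 10.5×10⁻⁶×102×825 = 1.884 mm.
The walls prevent any net length change, so an axial force P (same in every segment) develops. Compatibility: P · Σ Lᵢ/(AᵢEᵢ) = δ_free.
The series flexibility is Σ Lᵢ/(AᵢEᵢ) = 900/(475×32×10³) + 825/(900×107×10³) = 6.778×10⁻⁵ mm/N.
Hence P = δ_free / Σ(L/AE) = 1.884/6.778×10⁻⁵ = 27.8 kN (tensile).

P ≈ 27.8 kN (tensile)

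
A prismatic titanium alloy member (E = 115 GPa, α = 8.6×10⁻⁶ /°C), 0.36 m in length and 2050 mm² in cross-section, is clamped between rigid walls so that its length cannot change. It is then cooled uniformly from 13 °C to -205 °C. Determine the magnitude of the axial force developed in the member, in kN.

Full restraint means ε = 0, so the stress is σ = EαΔT = 115×10³ × 8.6×10⁻⁶ × 218 = 215.6 MPa.
Then P = σA = 215.6 × 2050 mm² = 442 kN, tensile.

P ≈ 442 kN (tensile)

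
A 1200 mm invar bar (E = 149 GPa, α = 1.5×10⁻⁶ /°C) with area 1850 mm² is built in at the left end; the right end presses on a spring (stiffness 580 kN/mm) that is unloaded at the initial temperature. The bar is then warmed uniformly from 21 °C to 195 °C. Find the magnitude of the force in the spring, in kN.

P ≈ 51.5 kN

The unrestrained thermal change is αΔT L = 1.5×10⁻⁶ × 174 × 1200 = 0.3132 mm.
Let P be the compressive force at the spring. The bar shortens elastically by PL/(AE) and the spring compresses by P/k; together these equal δ_free.
P [ L/(AE) + 1/k ] = δ_free → P [ 1200/(1850×149×10³) + 1/(580×10³) ] = 0.3132.
P = 0.3132 / 6.077×10⁻⁶ = 51530 N.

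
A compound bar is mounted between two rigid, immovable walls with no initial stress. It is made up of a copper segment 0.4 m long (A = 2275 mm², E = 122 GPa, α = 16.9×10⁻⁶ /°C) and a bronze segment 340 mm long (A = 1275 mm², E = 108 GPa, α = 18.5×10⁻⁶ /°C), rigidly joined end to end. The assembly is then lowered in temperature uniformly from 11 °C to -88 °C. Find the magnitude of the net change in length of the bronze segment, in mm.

|ΔL| ≈ 0.193 mm

With the walls removed the bar would change length by δ_free = Σ αᵢΔT Lᵢ = 16.9×10⁻⁶×99×400 + 18.5×10⁻⁶×99×340 = 1.292 mm.
The rigid supports impose zero overall length change; the single axial force P common to all segments must satisfy P Σ Lᵢ/(AᵢEᵢ) = δ_free.
Σ Lᵢ/(AᵢEᵢ) = 400/(2275×122×10³) + 340/(1275×108×10³) = 3.91×10⁻⁶ mm/N.
Hence P = δ_free / Σ(L/AE) = 1.292/3.91×10⁻⁶ = 330.4 kN (tensile).
For the bronze segment, free thermal change = 18.5×10⁻⁶×99×340 = 0.6227 mm and elastic change from P = 330400×340/(1275×108×10³) = 0.8158 mm; these oppose, so the net change is 0.193 mm (segment lengthens).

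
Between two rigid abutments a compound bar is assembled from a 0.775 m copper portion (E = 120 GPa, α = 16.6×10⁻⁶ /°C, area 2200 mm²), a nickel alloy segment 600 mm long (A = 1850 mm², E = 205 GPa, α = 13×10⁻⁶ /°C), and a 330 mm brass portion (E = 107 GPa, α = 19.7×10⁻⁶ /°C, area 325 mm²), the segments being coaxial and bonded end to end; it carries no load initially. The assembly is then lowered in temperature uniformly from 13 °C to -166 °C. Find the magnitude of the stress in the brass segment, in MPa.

σ ≈ 1070 MPa (tensile)

If the supports were absent, the total length change would be Σ αᵢΔT Lᵢ = 16.6×10⁻⁶×179×775 + 13×10⁻⁶×179×600 + 19.7×10⁻⁶×179×330 = 4.863 mm.
Since the ends are fixed, an axial force P builds up, equal in every segment, with P · Σ Lᵢ/(AᵢEᵢ) = δ_free.
Σ Lᵢ/(AᵢEᵢ) = 775/(2200×120×10³) + 600/(1850×205×10³) + 330/(325×107×10³) = 1.401×10⁻⁵ mm/N.
P = 4.863 / 1.401×10⁻⁵ = 347200 N = 347.2 kN, tensile.
σ_{brass} = P / A = 347200 / 325 = 1068 MPa.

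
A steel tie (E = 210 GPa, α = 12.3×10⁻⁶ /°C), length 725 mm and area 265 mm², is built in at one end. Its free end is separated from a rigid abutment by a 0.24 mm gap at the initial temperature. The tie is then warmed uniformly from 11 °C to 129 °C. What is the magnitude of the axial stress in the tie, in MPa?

σ ≈ 235 MPa (compressive)

Unrestrained expansion: δ_free = αΔT L = 12.3×10⁻⁶ × 118 × 725 = 1.052 mm.
After closing the 0.24 mm clearance, 1.052 − 0.24 = 0.8123 mm of expansion remains to be suppressed by the wall.
That suppressed elongation corresponds to σ = E·Δ/L = 210×10³ × 0.8123/725 = 235.3 MPa.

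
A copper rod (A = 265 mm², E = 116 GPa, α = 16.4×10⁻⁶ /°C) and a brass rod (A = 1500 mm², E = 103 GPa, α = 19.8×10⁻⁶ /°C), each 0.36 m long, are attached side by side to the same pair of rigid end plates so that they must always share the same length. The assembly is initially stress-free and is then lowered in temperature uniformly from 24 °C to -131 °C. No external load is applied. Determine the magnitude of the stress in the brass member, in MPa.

Both members must finish at the same length. With the larger α, the brass tends to over-contract; the plates restrain it, putting the brass in tension and the copper in compression. With no external load the two internal forces are equal and opposite, magnitude P.
Equating the net (thermal + elastic) strains gives |α₁ − α₂|·ΔT = P·[1/(A₁E₁) + 1/(A₂E₂)].
|α₁ − α₂|·ΔT = 3.4×10⁻⁶ × 155 = 0.000527.
1/(A₁E₁) + 1/(A₂E₂) = 1/(265×116×10³) + 1/(1500×103×10³) = 3.9×10⁻⁸ N⁻¹.
So P = 0.000527 / 3.9×10⁻⁸ = 13.51 kN.
σ_{brass} = P/A₂ = 13510/1500 = 9.008 MPa, tensile.

σ ≈ 9.01 MPa (tensile)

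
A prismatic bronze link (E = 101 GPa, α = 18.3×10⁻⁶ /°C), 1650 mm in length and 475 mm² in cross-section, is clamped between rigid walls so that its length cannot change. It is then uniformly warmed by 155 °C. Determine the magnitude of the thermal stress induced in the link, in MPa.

With length fixed, the mechanical strain must cancel the thermal strain αΔT = 18.3×10⁻⁶ × 155 = 2836.5×10⁻⁶.
Hence σ = E·αΔT = 101×10³ × 2836.5×10⁻⁶ = 286.5 MPa, compressive.

σ ≈ 286 MPa (compressive)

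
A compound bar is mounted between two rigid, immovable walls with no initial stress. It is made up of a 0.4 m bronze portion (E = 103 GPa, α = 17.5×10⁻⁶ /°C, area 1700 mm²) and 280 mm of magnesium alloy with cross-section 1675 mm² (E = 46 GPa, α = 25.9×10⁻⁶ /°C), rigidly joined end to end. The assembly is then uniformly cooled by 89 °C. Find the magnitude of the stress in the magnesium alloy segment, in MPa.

If the supports were absent, the total length change would be Σ αᵢΔT Lᵢ = 17.5×10⁻⁶×89×400 + 25.9×10⁻⁶×89×280 = 1.268 mm.
The rigid supports impose zero overall length change; the single axial force P common to all segments must satisfy P Σ Lᵢ/(AᵢEᵢ) = δ_free.
The series flexibility is Σ Lᵢ/(AᵢEᵢ) = 400/(1700×103×10³) + 280/(1675×46×10³) = 5.918×10⁻⁶ mm/N.
So P = 1.268 / 5.918×10⁻⁶ = 214.3 kN, tensile.
σ_{magnesium alloy} = P / A = 214300 / 1675 = 128 MPa.

σ ≈ 128 MPa (tensile)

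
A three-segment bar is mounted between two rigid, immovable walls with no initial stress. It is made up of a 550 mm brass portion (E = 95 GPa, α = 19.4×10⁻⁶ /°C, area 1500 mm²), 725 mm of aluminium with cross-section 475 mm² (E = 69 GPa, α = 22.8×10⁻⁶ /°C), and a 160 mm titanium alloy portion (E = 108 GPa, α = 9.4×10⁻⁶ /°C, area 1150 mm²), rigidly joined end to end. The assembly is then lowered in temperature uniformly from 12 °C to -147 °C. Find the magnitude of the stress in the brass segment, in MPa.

σ ≈ 112 MPa (tensile)

With the walls removed the bar would change length by δ_free = Σ αᵢΔT Lᵢ = 19.4×10⁻⁶×159×550 + 22.8×10⁻⁶×159×725 + 9.4×10⁻⁶×159×160 = 4.564 mm.
The walls prevent any net length change, so an axial force P (same in every segment) develops. Compatibility: P · Σ Lᵢ/(AᵢEᵢ) = δ_free.
Σ Lᵢ/(AᵢEᵢ) = 550/(1500×95×10³) + 725/(475×69×10³) + 160/(1150×108×10³) = 2.727×10⁻⁵ mm/N.
Hence P = δ_free / Σ(L/AE) = 4.564/2.727×10⁻⁵ = 167.4 kN (tensile).
σ_{brass} = P / A = 167400 / 1500 = 111.6 MPa.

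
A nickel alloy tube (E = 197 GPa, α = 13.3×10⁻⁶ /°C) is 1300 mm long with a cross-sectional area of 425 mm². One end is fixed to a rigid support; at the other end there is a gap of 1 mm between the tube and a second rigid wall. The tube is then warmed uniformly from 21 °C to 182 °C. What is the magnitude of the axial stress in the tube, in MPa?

σ ≈ 270 MPa (compressive)

Free thermal elongation = αΔT L = 13.3×10⁻⁶ × 161 × 1300 = 2.784 mm.
This exceeds the 1 mm gap, so the wall pushes back. The portion of expansion that must be recovered elastically is δ_free − gap = 2.784 − 1 = 1.784 mm.
Compatibility: PL/(AE) = 1.784 mm, so σ = P/A = E × (1.784/1300) = 270.3 MPa.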